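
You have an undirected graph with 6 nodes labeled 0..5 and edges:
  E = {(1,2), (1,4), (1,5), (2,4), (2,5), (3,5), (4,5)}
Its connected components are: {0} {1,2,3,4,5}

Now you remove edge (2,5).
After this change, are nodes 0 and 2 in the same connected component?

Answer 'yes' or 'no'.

Initial components: {0} {1,2,3,4,5}
Removing edge (2,5): not a bridge — component count unchanged at 2.
New components: {0} {1,2,3,4,5}
Are 0 and 2 in the same component? no

Answer: no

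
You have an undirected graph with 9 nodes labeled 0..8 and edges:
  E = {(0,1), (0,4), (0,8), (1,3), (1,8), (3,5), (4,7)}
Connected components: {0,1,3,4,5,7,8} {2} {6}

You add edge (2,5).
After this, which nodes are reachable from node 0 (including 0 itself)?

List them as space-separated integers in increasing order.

Answer: 0 1 2 3 4 5 7 8

Derivation:
Before: nodes reachable from 0: {0,1,3,4,5,7,8}
Adding (2,5): merges 0's component with another. Reachability grows.
After: nodes reachable from 0: {0,1,2,3,4,5,7,8}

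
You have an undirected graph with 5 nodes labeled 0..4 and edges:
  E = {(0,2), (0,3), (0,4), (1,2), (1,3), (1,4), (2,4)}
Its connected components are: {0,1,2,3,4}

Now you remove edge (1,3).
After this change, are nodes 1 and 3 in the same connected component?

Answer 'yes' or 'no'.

Answer: yes

Derivation:
Initial components: {0,1,2,3,4}
Removing edge (1,3): not a bridge — component count unchanged at 1.
New components: {0,1,2,3,4}
Are 1 and 3 in the same component? yes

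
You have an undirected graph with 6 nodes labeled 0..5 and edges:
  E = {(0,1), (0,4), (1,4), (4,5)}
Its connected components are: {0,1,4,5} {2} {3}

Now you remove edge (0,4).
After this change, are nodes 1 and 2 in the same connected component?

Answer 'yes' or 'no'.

Initial components: {0,1,4,5} {2} {3}
Removing edge (0,4): not a bridge — component count unchanged at 3.
New components: {0,1,4,5} {2} {3}
Are 1 and 2 in the same component? no

Answer: no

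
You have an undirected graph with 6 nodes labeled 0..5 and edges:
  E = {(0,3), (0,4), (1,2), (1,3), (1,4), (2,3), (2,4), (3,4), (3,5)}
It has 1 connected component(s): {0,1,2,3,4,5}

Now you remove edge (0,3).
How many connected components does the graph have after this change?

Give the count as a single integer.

Initial component count: 1
Remove (0,3): not a bridge. Count unchanged: 1.
  After removal, components: {0,1,2,3,4,5}
New component count: 1

Answer: 1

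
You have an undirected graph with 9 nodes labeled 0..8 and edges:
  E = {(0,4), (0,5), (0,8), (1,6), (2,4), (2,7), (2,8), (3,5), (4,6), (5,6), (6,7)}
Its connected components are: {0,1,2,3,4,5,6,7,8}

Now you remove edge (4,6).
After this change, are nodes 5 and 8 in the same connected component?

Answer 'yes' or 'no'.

Initial components: {0,1,2,3,4,5,6,7,8}
Removing edge (4,6): not a bridge — component count unchanged at 1.
New components: {0,1,2,3,4,5,6,7,8}
Are 5 and 8 in the same component? yes

Answer: yes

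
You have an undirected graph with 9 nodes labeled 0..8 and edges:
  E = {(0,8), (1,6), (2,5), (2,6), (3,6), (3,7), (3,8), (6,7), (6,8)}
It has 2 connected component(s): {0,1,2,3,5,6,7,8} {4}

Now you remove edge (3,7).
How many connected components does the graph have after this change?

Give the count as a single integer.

Answer: 2

Derivation:
Initial component count: 2
Remove (3,7): not a bridge. Count unchanged: 2.
  After removal, components: {0,1,2,3,5,6,7,8} {4}
New component count: 2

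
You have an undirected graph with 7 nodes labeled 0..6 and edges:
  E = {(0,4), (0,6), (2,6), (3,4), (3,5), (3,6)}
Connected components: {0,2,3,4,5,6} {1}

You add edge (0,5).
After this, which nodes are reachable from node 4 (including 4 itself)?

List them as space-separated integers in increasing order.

Answer: 0 2 3 4 5 6

Derivation:
Before: nodes reachable from 4: {0,2,3,4,5,6}
Adding (0,5): both endpoints already in same component. Reachability from 4 unchanged.
After: nodes reachable from 4: {0,2,3,4,5,6}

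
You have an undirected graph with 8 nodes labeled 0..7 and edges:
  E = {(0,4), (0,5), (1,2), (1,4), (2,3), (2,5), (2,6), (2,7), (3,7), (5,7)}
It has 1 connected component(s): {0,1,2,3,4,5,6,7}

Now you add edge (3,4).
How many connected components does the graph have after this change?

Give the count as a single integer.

Answer: 1

Derivation:
Initial component count: 1
Add (3,4): endpoints already in same component. Count unchanged: 1.
New component count: 1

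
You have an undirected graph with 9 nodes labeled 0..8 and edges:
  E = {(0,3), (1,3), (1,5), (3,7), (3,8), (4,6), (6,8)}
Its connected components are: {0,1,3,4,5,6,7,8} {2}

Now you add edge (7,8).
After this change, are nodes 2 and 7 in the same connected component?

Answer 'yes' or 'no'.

Initial components: {0,1,3,4,5,6,7,8} {2}
Adding edge (7,8): both already in same component {0,1,3,4,5,6,7,8}. No change.
New components: {0,1,3,4,5,6,7,8} {2}
Are 2 and 7 in the same component? no

Answer: no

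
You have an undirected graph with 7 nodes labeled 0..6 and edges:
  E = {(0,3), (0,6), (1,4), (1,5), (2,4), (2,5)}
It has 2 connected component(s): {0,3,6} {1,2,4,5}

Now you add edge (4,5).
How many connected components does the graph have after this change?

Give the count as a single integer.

Initial component count: 2
Add (4,5): endpoints already in same component. Count unchanged: 2.
New component count: 2

Answer: 2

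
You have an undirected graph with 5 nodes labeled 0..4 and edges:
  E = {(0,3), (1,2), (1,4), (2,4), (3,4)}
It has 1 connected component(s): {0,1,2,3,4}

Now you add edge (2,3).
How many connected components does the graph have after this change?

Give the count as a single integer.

Initial component count: 1
Add (2,3): endpoints already in same component. Count unchanged: 1.
New component count: 1

Answer: 1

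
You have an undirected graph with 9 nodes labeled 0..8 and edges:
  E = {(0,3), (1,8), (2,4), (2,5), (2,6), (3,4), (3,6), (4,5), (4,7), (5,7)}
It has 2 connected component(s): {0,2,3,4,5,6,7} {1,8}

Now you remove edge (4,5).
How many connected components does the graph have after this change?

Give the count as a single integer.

Answer: 2

Derivation:
Initial component count: 2
Remove (4,5): not a bridge. Count unchanged: 2.
  After removal, components: {0,2,3,4,5,6,7} {1,8}
New component count: 2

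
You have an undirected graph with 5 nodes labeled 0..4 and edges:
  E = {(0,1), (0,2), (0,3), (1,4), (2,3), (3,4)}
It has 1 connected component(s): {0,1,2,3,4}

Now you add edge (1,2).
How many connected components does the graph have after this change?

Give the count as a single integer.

Initial component count: 1
Add (1,2): endpoints already in same component. Count unchanged: 1.
New component count: 1

Answer: 1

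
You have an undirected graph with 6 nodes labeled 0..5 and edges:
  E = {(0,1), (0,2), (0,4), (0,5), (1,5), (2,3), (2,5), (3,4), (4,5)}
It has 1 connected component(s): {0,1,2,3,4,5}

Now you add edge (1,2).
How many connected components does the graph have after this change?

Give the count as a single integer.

Answer: 1

Derivation:
Initial component count: 1
Add (1,2): endpoints already in same component. Count unchanged: 1.
New component count: 1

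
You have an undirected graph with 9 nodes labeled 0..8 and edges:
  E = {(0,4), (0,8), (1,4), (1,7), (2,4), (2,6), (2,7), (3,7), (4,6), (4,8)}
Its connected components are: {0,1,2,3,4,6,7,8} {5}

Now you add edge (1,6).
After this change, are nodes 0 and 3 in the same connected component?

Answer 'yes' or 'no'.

Answer: yes

Derivation:
Initial components: {0,1,2,3,4,6,7,8} {5}
Adding edge (1,6): both already in same component {0,1,2,3,4,6,7,8}. No change.
New components: {0,1,2,3,4,6,7,8} {5}
Are 0 and 3 in the same component? yes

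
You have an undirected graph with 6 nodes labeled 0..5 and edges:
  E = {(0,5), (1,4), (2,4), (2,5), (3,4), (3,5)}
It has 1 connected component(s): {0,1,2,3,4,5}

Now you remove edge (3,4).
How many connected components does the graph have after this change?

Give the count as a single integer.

Initial component count: 1
Remove (3,4): not a bridge. Count unchanged: 1.
  After removal, components: {0,1,2,3,4,5}
New component count: 1

Answer: 1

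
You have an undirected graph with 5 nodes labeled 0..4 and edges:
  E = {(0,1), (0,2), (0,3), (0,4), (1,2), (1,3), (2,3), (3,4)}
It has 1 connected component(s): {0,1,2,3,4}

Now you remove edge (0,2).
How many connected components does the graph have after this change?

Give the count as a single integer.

Initial component count: 1
Remove (0,2): not a bridge. Count unchanged: 1.
  After removal, components: {0,1,2,3,4}
New component count: 1

Answer: 1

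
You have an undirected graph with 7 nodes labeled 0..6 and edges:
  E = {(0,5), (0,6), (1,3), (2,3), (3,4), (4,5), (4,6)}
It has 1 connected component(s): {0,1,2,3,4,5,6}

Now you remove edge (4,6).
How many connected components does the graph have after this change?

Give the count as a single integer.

Initial component count: 1
Remove (4,6): not a bridge. Count unchanged: 1.
  After removal, components: {0,1,2,3,4,5,6}
New component count: 1

Answer: 1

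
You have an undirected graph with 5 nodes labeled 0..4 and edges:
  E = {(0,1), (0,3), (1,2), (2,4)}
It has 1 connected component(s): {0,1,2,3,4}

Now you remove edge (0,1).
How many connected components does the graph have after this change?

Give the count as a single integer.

Initial component count: 1
Remove (0,1): it was a bridge. Count increases: 1 -> 2.
  After removal, components: {0,3} {1,2,4}
New component count: 2

Answer: 2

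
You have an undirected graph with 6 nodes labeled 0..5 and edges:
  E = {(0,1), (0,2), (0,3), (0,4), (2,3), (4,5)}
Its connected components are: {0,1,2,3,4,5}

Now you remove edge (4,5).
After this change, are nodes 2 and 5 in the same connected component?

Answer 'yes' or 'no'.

Answer: no

Derivation:
Initial components: {0,1,2,3,4,5}
Removing edge (4,5): it was a bridge — component count 1 -> 2.
New components: {0,1,2,3,4} {5}
Are 2 and 5 in the same component? no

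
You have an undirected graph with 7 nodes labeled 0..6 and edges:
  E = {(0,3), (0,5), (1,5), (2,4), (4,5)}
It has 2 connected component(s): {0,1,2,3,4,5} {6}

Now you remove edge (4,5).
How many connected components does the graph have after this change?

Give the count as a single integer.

Answer: 3

Derivation:
Initial component count: 2
Remove (4,5): it was a bridge. Count increases: 2 -> 3.
  After removal, components: {0,1,3,5} {2,4} {6}
New component count: 3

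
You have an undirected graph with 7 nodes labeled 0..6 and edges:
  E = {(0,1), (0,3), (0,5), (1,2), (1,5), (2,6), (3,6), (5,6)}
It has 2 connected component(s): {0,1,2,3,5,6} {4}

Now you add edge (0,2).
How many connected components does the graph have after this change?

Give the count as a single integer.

Answer: 2

Derivation:
Initial component count: 2
Add (0,2): endpoints already in same component. Count unchanged: 2.
New component count: 2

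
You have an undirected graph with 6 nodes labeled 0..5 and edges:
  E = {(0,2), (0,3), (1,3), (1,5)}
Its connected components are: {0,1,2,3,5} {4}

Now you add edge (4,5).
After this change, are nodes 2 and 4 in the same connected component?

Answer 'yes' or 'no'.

Initial components: {0,1,2,3,5} {4}
Adding edge (4,5): merges {4} and {0,1,2,3,5}.
New components: {0,1,2,3,4,5}
Are 2 and 4 in the same component? yes

Answer: yes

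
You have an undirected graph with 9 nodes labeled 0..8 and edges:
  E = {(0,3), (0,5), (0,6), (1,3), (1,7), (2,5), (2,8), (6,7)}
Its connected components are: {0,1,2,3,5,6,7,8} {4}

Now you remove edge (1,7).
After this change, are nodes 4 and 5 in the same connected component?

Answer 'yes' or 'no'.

Initial components: {0,1,2,3,5,6,7,8} {4}
Removing edge (1,7): not a bridge — component count unchanged at 2.
New components: {0,1,2,3,5,6,7,8} {4}
Are 4 and 5 in the same component? no

Answer: no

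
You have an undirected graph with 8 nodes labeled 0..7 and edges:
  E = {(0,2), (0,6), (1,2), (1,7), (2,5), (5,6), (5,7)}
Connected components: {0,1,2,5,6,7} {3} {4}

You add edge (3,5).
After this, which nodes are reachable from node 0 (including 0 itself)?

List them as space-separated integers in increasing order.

Answer: 0 1 2 3 5 6 7

Derivation:
Before: nodes reachable from 0: {0,1,2,5,6,7}
Adding (3,5): merges 0's component with another. Reachability grows.
After: nodes reachable from 0: {0,1,2,3,5,6,7}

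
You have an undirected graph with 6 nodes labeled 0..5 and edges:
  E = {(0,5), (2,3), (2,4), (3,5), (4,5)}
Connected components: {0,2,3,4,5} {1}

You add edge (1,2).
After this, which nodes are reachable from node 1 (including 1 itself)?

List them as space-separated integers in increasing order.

Before: nodes reachable from 1: {1}
Adding (1,2): merges 1's component with another. Reachability grows.
After: nodes reachable from 1: {0,1,2,3,4,5}

Answer: 0 1 2 3 4 5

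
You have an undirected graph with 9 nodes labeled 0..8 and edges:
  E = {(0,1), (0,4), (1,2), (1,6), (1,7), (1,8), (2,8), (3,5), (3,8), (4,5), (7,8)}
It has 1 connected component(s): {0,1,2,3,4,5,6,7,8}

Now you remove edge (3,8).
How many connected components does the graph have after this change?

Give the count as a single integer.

Answer: 1

Derivation:
Initial component count: 1
Remove (3,8): not a bridge. Count unchanged: 1.
  After removal, components: {0,1,2,3,4,5,6,7,8}
New component count: 1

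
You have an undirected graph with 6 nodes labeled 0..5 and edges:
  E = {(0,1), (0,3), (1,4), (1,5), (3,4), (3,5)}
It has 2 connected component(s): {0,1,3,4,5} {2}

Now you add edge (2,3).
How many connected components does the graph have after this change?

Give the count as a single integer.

Answer: 1

Derivation:
Initial component count: 2
Add (2,3): merges two components. Count decreases: 2 -> 1.
New component count: 1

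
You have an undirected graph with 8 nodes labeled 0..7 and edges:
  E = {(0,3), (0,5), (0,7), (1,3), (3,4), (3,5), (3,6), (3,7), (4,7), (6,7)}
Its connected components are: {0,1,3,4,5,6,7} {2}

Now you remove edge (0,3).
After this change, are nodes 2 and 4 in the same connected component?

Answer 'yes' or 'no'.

Answer: no

Derivation:
Initial components: {0,1,3,4,5,6,7} {2}
Removing edge (0,3): not a bridge — component count unchanged at 2.
New components: {0,1,3,4,5,6,7} {2}
Are 2 and 4 in the same component? no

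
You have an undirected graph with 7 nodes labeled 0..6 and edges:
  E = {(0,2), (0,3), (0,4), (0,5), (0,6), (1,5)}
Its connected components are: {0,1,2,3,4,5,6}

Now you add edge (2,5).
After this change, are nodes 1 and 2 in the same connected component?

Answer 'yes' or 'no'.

Initial components: {0,1,2,3,4,5,6}
Adding edge (2,5): both already in same component {0,1,2,3,4,5,6}. No change.
New components: {0,1,2,3,4,5,6}
Are 1 and 2 in the same component? yes

Answer: yes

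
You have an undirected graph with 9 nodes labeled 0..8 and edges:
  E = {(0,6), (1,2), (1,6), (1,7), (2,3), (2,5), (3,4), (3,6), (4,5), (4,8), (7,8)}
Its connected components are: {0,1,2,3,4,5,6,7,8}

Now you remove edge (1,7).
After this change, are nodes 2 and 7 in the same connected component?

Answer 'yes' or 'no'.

Initial components: {0,1,2,3,4,5,6,7,8}
Removing edge (1,7): not a bridge — component count unchanged at 1.
New components: {0,1,2,3,4,5,6,7,8}
Are 2 and 7 in the same component? yes

Answer: yes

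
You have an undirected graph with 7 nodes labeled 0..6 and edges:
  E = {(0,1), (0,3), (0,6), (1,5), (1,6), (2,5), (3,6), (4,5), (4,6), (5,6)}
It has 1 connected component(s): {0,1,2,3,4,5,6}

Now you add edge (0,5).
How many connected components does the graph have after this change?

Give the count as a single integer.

Answer: 1

Derivation:
Initial component count: 1
Add (0,5): endpoints already in same component. Count unchanged: 1.
New component count: 1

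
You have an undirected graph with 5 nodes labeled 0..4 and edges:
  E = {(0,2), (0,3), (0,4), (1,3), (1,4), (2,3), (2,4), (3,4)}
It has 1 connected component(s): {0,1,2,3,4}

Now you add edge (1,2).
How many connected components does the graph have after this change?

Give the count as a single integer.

Answer: 1

Derivation:
Initial component count: 1
Add (1,2): endpoints already in same component. Count unchanged: 1.
New component count: 1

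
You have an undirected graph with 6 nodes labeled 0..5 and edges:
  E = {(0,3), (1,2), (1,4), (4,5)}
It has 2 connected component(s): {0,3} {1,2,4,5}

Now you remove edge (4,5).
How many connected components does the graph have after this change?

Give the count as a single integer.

Initial component count: 2
Remove (4,5): it was a bridge. Count increases: 2 -> 3.
  After removal, components: {0,3} {1,2,4} {5}
New component count: 3

Answer: 3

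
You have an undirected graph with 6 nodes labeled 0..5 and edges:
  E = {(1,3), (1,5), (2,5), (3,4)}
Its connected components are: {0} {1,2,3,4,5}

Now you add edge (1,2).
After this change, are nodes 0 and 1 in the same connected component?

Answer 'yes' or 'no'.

Answer: no

Derivation:
Initial components: {0} {1,2,3,4,5}
Adding edge (1,2): both already in same component {1,2,3,4,5}. No change.
New components: {0} {1,2,3,4,5}
Are 0 and 1 in the same component? no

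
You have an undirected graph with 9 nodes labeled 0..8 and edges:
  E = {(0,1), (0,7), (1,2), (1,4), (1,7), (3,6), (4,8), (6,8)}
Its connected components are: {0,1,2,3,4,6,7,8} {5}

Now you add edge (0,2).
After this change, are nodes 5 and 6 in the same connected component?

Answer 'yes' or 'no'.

Answer: no

Derivation:
Initial components: {0,1,2,3,4,6,7,8} {5}
Adding edge (0,2): both already in same component {0,1,2,3,4,6,7,8}. No change.
New components: {0,1,2,3,4,6,7,8} {5}
Are 5 and 6 in the same component? no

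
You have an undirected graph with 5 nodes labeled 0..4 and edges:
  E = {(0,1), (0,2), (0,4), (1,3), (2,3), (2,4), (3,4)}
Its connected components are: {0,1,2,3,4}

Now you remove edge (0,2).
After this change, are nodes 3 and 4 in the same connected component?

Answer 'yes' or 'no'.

Answer: yes

Derivation:
Initial components: {0,1,2,3,4}
Removing edge (0,2): not a bridge — component count unchanged at 1.
New components: {0,1,2,3,4}
Are 3 and 4 in the same component? yes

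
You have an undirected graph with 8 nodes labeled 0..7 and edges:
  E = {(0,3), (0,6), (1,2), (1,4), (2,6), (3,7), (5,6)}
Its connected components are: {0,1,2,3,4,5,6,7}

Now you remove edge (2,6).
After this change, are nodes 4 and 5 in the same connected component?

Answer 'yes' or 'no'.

Initial components: {0,1,2,3,4,5,6,7}
Removing edge (2,6): it was a bridge — component count 1 -> 2.
New components: {0,3,5,6,7} {1,2,4}
Are 4 and 5 in the same component? no

Answer: no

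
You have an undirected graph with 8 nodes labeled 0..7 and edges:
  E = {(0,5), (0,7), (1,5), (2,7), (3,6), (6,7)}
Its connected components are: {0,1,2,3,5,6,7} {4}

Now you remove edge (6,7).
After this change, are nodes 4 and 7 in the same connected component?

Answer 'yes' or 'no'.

Initial components: {0,1,2,3,5,6,7} {4}
Removing edge (6,7): it was a bridge — component count 2 -> 3.
New components: {0,1,2,5,7} {3,6} {4}
Are 4 and 7 in the same component? no

Answer: no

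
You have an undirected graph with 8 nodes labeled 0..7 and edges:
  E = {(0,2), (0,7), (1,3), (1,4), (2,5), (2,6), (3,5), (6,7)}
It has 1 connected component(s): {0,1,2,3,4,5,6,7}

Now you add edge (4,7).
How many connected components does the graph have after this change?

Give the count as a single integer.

Answer: 1

Derivation:
Initial component count: 1
Add (4,7): endpoints already in same component. Count unchanged: 1.
New component count: 1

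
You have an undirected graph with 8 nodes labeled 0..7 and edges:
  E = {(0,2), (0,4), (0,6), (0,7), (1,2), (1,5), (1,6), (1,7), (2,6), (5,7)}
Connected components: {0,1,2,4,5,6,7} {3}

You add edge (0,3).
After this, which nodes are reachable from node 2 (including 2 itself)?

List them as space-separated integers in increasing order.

Answer: 0 1 2 3 4 5 6 7

Derivation:
Before: nodes reachable from 2: {0,1,2,4,5,6,7}
Adding (0,3): merges 2's component with another. Reachability grows.
After: nodes reachable from 2: {0,1,2,3,4,5,6,7}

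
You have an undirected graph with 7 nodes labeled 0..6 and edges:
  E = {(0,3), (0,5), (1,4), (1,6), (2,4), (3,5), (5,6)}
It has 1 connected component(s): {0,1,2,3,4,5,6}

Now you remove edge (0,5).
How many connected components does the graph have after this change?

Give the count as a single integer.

Answer: 1

Derivation:
Initial component count: 1
Remove (0,5): not a bridge. Count unchanged: 1.
  After removal, components: {0,1,2,3,4,5,6}
New component count: 1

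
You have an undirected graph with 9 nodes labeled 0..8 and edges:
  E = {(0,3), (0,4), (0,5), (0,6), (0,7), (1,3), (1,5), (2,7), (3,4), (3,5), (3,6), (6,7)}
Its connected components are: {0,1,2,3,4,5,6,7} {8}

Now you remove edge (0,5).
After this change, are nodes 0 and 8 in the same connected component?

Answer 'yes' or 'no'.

Initial components: {0,1,2,3,4,5,6,7} {8}
Removing edge (0,5): not a bridge — component count unchanged at 2.
New components: {0,1,2,3,4,5,6,7} {8}
Are 0 and 8 in the same component? no

Answer: no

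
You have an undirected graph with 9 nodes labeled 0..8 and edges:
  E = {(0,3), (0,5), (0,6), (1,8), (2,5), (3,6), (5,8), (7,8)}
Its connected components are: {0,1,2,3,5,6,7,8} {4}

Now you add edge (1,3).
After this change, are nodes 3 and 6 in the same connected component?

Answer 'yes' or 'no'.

Answer: yes

Derivation:
Initial components: {0,1,2,3,5,6,7,8} {4}
Adding edge (1,3): both already in same component {0,1,2,3,5,6,7,8}. No change.
New components: {0,1,2,3,5,6,7,8} {4}
Are 3 and 6 in the same component? yes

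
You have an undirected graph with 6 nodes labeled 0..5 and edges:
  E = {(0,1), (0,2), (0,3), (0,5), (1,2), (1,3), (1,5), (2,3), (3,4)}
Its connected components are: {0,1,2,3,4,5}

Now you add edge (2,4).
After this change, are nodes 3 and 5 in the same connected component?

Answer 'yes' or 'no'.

Initial components: {0,1,2,3,4,5}
Adding edge (2,4): both already in same component {0,1,2,3,4,5}. No change.
New components: {0,1,2,3,4,5}
Are 3 and 5 in the same component? yes

Answer: yes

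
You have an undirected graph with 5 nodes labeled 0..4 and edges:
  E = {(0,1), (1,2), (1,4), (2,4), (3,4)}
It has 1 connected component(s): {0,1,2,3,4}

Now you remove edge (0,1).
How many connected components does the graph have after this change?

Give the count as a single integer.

Initial component count: 1
Remove (0,1): it was a bridge. Count increases: 1 -> 2.
  After removal, components: {0} {1,2,3,4}
New component count: 2

Answer: 2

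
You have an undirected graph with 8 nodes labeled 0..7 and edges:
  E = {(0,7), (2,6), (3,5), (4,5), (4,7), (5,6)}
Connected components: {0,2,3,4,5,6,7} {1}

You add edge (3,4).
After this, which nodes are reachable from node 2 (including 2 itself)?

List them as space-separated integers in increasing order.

Answer: 0 2 3 4 5 6 7

Derivation:
Before: nodes reachable from 2: {0,2,3,4,5,6,7}
Adding (3,4): both endpoints already in same component. Reachability from 2 unchanged.
After: nodes reachable from 2: {0,2,3,4,5,6,7}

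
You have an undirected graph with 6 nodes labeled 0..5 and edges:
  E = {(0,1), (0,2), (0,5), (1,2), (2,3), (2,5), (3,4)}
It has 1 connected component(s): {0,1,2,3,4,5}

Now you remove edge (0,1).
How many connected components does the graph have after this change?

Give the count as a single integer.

Initial component count: 1
Remove (0,1): not a bridge. Count unchanged: 1.
  After removal, components: {0,1,2,3,4,5}
New component count: 1

Answer: 1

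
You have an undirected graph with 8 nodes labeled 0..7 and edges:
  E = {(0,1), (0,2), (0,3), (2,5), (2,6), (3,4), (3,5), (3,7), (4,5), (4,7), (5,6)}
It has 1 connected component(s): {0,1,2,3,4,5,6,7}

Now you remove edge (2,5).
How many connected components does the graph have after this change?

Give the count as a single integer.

Answer: 1

Derivation:
Initial component count: 1
Remove (2,5): not a bridge. Count unchanged: 1.
  After removal, components: {0,1,2,3,4,5,6,7}
New component count: 1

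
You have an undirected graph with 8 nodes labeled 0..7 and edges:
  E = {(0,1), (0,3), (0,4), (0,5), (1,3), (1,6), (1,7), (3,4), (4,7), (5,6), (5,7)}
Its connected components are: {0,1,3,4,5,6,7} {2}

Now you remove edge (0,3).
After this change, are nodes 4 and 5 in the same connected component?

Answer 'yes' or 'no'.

Initial components: {0,1,3,4,5,6,7} {2}
Removing edge (0,3): not a bridge — component count unchanged at 2.
New components: {0,1,3,4,5,6,7} {2}
Are 4 and 5 in the same component? yes

Answer: yes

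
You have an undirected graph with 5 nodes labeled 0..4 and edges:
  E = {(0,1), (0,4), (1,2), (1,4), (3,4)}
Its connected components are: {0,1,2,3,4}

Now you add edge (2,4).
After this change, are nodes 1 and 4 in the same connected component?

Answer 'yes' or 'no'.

Answer: yes

Derivation:
Initial components: {0,1,2,3,4}
Adding edge (2,4): both already in same component {0,1,2,3,4}. No change.
New components: {0,1,2,3,4}
Are 1 and 4 in the same component? yes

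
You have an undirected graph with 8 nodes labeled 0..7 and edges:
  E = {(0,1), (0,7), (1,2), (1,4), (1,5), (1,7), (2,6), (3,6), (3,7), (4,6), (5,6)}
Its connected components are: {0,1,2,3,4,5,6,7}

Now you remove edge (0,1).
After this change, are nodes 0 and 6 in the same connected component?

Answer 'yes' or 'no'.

Initial components: {0,1,2,3,4,5,6,7}
Removing edge (0,1): not a bridge — component count unchanged at 1.
New components: {0,1,2,3,4,5,6,7}
Are 0 and 6 in the same component? yes

Answer: yes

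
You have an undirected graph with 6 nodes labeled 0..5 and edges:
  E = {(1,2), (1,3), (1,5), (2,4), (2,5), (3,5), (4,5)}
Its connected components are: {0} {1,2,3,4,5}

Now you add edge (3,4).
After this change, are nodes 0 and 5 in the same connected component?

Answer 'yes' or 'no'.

Answer: no

Derivation:
Initial components: {0} {1,2,3,4,5}
Adding edge (3,4): both already in same component {1,2,3,4,5}. No change.
New components: {0} {1,2,3,4,5}
Are 0 and 5 in the same component? no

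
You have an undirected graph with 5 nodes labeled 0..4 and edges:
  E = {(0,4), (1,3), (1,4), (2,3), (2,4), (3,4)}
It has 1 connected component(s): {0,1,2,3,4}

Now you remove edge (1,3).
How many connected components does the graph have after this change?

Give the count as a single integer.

Initial component count: 1
Remove (1,3): not a bridge. Count unchanged: 1.
  After removal, components: {0,1,2,3,4}
New component count: 1

Answer: 1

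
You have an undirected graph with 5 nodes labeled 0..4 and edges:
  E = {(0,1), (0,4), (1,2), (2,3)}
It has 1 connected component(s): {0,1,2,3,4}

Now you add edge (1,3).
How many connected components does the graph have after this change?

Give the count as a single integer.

Initial component count: 1
Add (1,3): endpoints already in same component. Count unchanged: 1.
New component count: 1

Answer: 1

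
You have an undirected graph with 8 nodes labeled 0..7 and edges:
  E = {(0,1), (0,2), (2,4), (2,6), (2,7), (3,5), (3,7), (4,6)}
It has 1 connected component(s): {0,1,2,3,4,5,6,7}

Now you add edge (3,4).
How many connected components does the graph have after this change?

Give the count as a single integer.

Answer: 1

Derivation:
Initial component count: 1
Add (3,4): endpoints already in same component. Count unchanged: 1.
New component count: 1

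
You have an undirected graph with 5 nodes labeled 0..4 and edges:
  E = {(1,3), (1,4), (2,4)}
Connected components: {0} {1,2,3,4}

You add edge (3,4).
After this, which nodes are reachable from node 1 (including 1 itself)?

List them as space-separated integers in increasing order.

Before: nodes reachable from 1: {1,2,3,4}
Adding (3,4): both endpoints already in same component. Reachability from 1 unchanged.
After: nodes reachable from 1: {1,2,3,4}

Answer: 1 2 3 4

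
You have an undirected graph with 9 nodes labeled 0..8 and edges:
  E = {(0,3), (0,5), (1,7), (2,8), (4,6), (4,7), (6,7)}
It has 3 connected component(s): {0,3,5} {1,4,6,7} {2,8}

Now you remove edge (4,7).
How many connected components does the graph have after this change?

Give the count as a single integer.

Answer: 3

Derivation:
Initial component count: 3
Remove (4,7): not a bridge. Count unchanged: 3.
  After removal, components: {0,3,5} {1,4,6,7} {2,8}
New component count: 3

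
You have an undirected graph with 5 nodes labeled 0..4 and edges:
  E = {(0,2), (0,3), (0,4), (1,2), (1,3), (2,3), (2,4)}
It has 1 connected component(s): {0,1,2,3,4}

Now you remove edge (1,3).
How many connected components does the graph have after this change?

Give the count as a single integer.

Initial component count: 1
Remove (1,3): not a bridge. Count unchanged: 1.
  After removal, components: {0,1,2,3,4}
New component count: 1

Answer: 1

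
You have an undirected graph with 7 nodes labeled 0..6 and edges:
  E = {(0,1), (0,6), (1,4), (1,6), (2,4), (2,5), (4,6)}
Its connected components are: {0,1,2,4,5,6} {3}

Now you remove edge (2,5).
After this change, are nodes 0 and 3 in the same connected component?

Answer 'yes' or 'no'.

Initial components: {0,1,2,4,5,6} {3}
Removing edge (2,5): it was a bridge — component count 2 -> 3.
New components: {0,1,2,4,6} {3} {5}
Are 0 and 3 in the same component? no

Answer: no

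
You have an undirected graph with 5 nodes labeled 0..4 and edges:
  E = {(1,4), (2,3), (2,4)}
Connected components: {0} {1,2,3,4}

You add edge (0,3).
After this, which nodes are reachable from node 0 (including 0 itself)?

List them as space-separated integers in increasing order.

Answer: 0 1 2 3 4

Derivation:
Before: nodes reachable from 0: {0}
Adding (0,3): merges 0's component with another. Reachability grows.
After: nodes reachable from 0: {0,1,2,3,4}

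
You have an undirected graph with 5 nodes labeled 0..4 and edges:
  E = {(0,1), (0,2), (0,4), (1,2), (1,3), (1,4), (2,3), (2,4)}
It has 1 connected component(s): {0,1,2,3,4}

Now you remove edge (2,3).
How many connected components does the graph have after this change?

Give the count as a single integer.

Answer: 1

Derivation:
Initial component count: 1
Remove (2,3): not a bridge. Count unchanged: 1.
  After removal, components: {0,1,2,3,4}
New component count: 1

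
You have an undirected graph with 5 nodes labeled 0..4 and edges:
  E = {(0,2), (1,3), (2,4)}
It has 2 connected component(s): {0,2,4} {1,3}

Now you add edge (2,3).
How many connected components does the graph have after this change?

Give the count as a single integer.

Answer: 1

Derivation:
Initial component count: 2
Add (2,3): merges two components. Count decreases: 2 -> 1.
New component count: 1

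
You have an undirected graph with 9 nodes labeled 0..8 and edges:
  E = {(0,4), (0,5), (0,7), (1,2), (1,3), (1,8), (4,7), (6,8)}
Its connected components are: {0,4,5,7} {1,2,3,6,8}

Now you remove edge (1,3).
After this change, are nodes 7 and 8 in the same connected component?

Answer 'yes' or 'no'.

Initial components: {0,4,5,7} {1,2,3,6,8}
Removing edge (1,3): it was a bridge — component count 2 -> 3.
New components: {0,4,5,7} {1,2,6,8} {3}
Are 7 and 8 in the same component? no

Answer: no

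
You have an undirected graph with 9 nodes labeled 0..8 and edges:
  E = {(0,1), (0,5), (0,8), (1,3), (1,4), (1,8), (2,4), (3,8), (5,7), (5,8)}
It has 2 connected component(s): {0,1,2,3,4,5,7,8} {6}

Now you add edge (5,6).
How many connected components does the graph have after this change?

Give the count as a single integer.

Answer: 1

Derivation:
Initial component count: 2
Add (5,6): merges two components. Count decreases: 2 -> 1.
New component count: 1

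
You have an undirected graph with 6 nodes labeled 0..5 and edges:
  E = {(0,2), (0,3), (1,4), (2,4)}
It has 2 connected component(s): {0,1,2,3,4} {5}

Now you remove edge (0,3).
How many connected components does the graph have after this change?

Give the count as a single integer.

Answer: 3

Derivation:
Initial component count: 2
Remove (0,3): it was a bridge. Count increases: 2 -> 3.
  After removal, components: {0,1,2,4} {3} {5}
New component count: 3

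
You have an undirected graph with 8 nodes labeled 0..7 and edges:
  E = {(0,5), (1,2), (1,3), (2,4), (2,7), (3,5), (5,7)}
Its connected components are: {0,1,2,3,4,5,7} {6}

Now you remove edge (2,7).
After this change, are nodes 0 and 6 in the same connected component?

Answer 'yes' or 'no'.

Answer: no

Derivation:
Initial components: {0,1,2,3,4,5,7} {6}
Removing edge (2,7): not a bridge — component count unchanged at 2.
New components: {0,1,2,3,4,5,7} {6}
Are 0 and 6 in the same component? no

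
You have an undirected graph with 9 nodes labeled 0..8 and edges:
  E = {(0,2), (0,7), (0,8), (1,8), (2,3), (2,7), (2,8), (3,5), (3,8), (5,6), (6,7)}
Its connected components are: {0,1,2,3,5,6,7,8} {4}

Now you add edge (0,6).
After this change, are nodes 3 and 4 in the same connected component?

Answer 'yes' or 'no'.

Answer: no

Derivation:
Initial components: {0,1,2,3,5,6,7,8} {4}
Adding edge (0,6): both already in same component {0,1,2,3,5,6,7,8}. No change.
New components: {0,1,2,3,5,6,7,8} {4}
Are 3 and 4 in the same component? no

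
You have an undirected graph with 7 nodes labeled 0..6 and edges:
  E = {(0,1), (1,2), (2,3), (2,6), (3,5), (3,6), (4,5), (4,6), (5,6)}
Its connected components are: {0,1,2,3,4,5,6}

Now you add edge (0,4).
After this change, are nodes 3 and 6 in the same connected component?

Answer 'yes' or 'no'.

Answer: yes

Derivation:
Initial components: {0,1,2,3,4,5,6}
Adding edge (0,4): both already in same component {0,1,2,3,4,5,6}. No change.
New components: {0,1,2,3,4,5,6}
Are 3 and 6 in the same component? yes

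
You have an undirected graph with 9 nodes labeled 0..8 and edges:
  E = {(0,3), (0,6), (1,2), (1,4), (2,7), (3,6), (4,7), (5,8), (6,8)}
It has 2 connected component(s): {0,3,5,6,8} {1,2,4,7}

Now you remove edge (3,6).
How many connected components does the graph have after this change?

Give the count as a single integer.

Initial component count: 2
Remove (3,6): not a bridge. Count unchanged: 2.
  After removal, components: {0,3,5,6,8} {1,2,4,7}
New component count: 2

Answer: 2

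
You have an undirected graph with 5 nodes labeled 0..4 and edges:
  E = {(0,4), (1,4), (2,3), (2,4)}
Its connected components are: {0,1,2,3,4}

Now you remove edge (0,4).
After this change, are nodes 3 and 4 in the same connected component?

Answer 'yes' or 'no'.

Answer: yes

Derivation:
Initial components: {0,1,2,3,4}
Removing edge (0,4): it was a bridge — component count 1 -> 2.
New components: {0} {1,2,3,4}
Are 3 and 4 in the same component? yes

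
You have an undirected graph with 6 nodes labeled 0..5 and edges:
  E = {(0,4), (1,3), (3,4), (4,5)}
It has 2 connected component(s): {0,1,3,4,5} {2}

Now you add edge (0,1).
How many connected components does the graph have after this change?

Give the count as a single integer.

Answer: 2

Derivation:
Initial component count: 2
Add (0,1): endpoints already in same component. Count unchanged: 2.
New component count: 2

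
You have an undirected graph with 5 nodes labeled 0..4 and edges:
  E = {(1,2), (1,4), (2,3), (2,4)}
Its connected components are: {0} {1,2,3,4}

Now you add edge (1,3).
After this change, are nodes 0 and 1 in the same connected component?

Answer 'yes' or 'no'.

Answer: no

Derivation:
Initial components: {0} {1,2,3,4}
Adding edge (1,3): both already in same component {1,2,3,4}. No change.
New components: {0} {1,2,3,4}
Are 0 and 1 in the same component? no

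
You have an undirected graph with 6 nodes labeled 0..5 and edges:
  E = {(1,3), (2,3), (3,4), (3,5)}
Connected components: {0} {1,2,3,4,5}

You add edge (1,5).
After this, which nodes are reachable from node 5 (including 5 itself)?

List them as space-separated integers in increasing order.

Before: nodes reachable from 5: {1,2,3,4,5}
Adding (1,5): both endpoints already in same component. Reachability from 5 unchanged.
After: nodes reachable from 5: {1,2,3,4,5}

Answer: 1 2 3 4 5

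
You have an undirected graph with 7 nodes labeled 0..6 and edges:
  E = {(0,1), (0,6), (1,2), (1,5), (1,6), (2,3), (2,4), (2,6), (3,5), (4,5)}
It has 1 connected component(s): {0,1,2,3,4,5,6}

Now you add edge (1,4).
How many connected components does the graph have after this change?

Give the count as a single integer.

Answer: 1

Derivation:
Initial component count: 1
Add (1,4): endpoints already in same component. Count unchanged: 1.
New component count: 1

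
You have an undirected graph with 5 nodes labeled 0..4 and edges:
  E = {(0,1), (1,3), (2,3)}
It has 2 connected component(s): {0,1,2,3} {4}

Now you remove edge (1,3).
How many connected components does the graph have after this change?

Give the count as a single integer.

Answer: 3

Derivation:
Initial component count: 2
Remove (1,3): it was a bridge. Count increases: 2 -> 3.
  After removal, components: {0,1} {2,3} {4}
New component count: 3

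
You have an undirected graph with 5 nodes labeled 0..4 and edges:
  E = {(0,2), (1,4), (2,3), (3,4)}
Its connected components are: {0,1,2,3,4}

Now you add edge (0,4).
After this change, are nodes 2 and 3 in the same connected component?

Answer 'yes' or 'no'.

Initial components: {0,1,2,3,4}
Adding edge (0,4): both already in same component {0,1,2,3,4}. No change.
New components: {0,1,2,3,4}
Are 2 and 3 in the same component? yes

Answer: yes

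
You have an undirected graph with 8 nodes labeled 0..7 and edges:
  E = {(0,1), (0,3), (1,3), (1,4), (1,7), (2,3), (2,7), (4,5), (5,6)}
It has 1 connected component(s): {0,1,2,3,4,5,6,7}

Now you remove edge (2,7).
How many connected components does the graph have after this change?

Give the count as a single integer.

Initial component count: 1
Remove (2,7): not a bridge. Count unchanged: 1.
  After removal, components: {0,1,2,3,4,5,6,7}
New component count: 1

Answer: 1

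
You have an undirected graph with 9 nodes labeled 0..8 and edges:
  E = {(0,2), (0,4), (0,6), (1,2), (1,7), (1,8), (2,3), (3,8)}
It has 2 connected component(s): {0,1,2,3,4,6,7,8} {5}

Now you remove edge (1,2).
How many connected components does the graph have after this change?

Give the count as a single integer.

Initial component count: 2
Remove (1,2): not a bridge. Count unchanged: 2.
  After removal, components: {0,1,2,3,4,6,7,8} {5}
New component count: 2

Answer: 2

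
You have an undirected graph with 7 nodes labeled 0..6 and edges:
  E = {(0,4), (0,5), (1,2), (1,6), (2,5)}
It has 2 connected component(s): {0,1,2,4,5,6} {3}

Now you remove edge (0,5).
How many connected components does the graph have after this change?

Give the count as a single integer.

Answer: 3

Derivation:
Initial component count: 2
Remove (0,5): it was a bridge. Count increases: 2 -> 3.
  After removal, components: {0,4} {1,2,5,6} {3}
New component count: 3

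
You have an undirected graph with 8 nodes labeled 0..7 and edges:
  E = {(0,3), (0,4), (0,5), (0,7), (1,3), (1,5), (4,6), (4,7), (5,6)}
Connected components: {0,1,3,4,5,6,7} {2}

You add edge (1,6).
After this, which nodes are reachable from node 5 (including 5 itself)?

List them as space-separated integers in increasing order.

Answer: 0 1 3 4 5 6 7

Derivation:
Before: nodes reachable from 5: {0,1,3,4,5,6,7}
Adding (1,6): both endpoints already in same component. Reachability from 5 unchanged.
After: nodes reachable from 5: {0,1,3,4,5,6,7}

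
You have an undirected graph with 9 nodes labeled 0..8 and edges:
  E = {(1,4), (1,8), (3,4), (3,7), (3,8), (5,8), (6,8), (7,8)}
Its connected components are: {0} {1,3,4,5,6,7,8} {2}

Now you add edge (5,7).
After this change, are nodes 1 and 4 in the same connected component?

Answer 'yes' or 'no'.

Answer: yes

Derivation:
Initial components: {0} {1,3,4,5,6,7,8} {2}
Adding edge (5,7): both already in same component {1,3,4,5,6,7,8}. No change.
New components: {0} {1,3,4,5,6,7,8} {2}
Are 1 and 4 in the same component? yes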